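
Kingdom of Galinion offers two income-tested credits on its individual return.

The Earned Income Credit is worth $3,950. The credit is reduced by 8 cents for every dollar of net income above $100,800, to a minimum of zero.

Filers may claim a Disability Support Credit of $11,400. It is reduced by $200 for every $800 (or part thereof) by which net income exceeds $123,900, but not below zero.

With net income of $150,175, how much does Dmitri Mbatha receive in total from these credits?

$4,800

Earned Income Credit: 8% of the $49,375 excess over $100,800 is $3,950 ≥ base, so the credit is $0.
Disability Support Credit: income exceeds $123,900 by $26,275, which is 33 full-or-partial $800 increments; reduction = 33 × $200 = $6,600, leaving $4,800.
Total: $0 + $4,800 = $4,800.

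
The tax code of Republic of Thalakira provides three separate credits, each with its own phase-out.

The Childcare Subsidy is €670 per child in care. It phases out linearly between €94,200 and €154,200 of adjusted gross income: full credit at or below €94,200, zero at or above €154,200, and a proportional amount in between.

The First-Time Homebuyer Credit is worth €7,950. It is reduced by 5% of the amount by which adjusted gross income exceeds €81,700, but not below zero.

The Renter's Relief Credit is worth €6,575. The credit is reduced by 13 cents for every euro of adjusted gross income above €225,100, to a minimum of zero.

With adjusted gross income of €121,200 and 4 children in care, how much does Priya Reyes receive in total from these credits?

€14,024

Childcare Subsidy: base = 4 × €670 = €2,680. €121,200 is €27,000 into a €60,000 phase-out range, leaving 33,000/60,000 of the credit: €2,680 × 33,000/60,000 = €1,474.
First-Time Homebuyer Credit: 5% of the €39,500 excess over €81,700 is €1,975; credit = €7,950 − €1,975 = €5,975.
Renter's Relief Credit: €121,200 is at or below the €225,100 threshold, so the full €6,575 applies.
Total: €1,474 + €5,975 + €6,575 = €14,024.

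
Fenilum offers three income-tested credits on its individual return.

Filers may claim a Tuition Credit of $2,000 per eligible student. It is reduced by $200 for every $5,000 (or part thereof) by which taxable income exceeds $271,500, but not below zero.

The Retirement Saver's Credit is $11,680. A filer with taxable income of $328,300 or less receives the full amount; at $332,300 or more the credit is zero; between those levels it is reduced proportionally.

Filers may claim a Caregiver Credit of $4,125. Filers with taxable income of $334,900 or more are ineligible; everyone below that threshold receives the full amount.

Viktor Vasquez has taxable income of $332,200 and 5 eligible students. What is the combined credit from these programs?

$11,817

Tuition Credit: base = 5 × $2,000 = $10,000. income exceeds $271,500 by $60,700, which is 13 full-or-partial $5,000 increments; reduction = 13 × $200 = $2,600, leaving $7,400.
Retirement Saver's Credit: $332,200 is $3,900 into a $4,000 phase-out range, leaving 100/4,000 of the credit: $11,680 × 100/4,000 = $292.
Caregiver Credit: $332,200 is below the $334,900 cutoff, so the full $4,125 applies.
Total: $7,400 + $292 + $4,125 = $11,817.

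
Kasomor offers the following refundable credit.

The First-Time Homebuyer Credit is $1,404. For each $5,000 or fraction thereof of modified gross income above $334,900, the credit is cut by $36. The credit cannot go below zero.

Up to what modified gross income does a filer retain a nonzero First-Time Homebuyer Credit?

After 38 increments the reduction is 38 × $36 = $1,368, leaving $36; one more increment wipes it out. Increment 38 ends at excess 38 × $5,000 = $190,000, so the highest qualifying income is $334,900 + $190,000 = $524,900.

$524,900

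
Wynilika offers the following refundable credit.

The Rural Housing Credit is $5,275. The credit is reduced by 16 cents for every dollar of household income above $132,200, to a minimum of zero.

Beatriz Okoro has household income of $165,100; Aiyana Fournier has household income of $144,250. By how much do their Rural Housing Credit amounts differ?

$3,336

Beatriz ($165,100): Rural Housing Credit: 16% of the $32,900 excess over $132,200 is $5,264; credit = $5,275 − $5,264 = $11.
Aiyana ($144,250): Rural Housing Credit: 16% of the $12,050 excess over $132,200 is $1,928; credit = $5,275 − $1,928 = $3,347.
Difference: |$11 − $3,347| = $3,336.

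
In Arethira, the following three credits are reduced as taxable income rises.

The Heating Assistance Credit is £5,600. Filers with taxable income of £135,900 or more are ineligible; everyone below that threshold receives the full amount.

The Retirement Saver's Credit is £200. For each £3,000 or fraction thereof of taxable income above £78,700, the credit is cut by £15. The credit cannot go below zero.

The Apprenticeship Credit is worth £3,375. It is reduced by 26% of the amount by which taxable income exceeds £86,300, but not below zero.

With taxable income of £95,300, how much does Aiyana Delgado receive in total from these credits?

Heating Assistance Credit: £95,300 is below the £135,900 cutoff, so the full £5,600 applies.
Retirement Saver's Credit: income exceeds £78,700 by £16,600, which is 6 full-or-partial £3,000 increments; reduction = 6 × £15 = £90, leaving £110.
Apprenticeship Credit: 26% of the £9,000 excess over £86,300 is £2,340; credit = £3,375 − £2,340 = £1,035.
Total: £5,600 + £110 + £1,035 = £6,745.

£6,745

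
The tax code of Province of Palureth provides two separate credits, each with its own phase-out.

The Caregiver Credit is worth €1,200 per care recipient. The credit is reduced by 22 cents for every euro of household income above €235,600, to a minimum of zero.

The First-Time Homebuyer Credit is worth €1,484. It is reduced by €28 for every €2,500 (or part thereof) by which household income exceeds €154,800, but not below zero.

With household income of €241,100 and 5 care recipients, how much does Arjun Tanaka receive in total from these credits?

Caregiver Credit: base = 5 × €1,200 = €6,000. 22% of the €5,500 excess over €235,600 is €1,210; credit = €6,000 − €1,210 = €4,790.
First-Time Homebuyer Credit: income exceeds €154,800 by €86,300, which is 35 full-or-partial €2,500 increments; reduction = 35 × €28 = €980, leaving €504.
Total: €4,790 + €504 = €5,294.

€5,294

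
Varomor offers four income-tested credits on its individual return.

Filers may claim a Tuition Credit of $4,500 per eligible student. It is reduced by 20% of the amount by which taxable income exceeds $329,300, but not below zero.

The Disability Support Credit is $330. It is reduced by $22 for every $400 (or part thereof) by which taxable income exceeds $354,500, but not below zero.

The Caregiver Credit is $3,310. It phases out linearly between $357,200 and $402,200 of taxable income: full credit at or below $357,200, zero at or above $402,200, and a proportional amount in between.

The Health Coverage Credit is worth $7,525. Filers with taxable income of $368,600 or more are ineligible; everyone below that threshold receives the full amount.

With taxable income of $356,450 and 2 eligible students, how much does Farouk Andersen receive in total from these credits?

Tuition Credit: base = 2 × $4,500 = $9,000. 20% of the $27,150 excess over $329,300 is $5,430; credit = $9,000 − $5,430 = $3,570.
Disability Support Credit: income exceeds $354,500 by $1,950, which is 5 full-or-partial $400 increments; reduction = 5 × $22 = $110, leaving $220.
Caregiver Credit: $356,450 is at or below the $357,200 threshold, so the full $3,310 applies.
Health Coverage Credit: $356,450 is below the $368,600 cutoff, so the full $7,525 applies.
Total: $3,570 + $220 + $3,310 + $7,525 = $14,625.

$14,625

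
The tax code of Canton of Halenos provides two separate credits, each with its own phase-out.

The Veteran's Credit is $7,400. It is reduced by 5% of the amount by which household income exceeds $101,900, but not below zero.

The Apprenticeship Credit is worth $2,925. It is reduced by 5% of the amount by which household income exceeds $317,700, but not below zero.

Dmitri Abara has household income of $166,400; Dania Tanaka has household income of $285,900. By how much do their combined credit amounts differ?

Dmitri ($166,400): Veteran's Credit: 5% of the $64,500 excess over $101,900 is $3,225; credit = $7,400 − $3,225 = $4,175. Apprenticeship Credit: $166,400 is at or below the $317,700 threshold, so the full $2,925 applies. total $4,175 + $2,925 = $7,100
Dania ($285,900): Veteran's Credit: 5% of the $184,000 excess over $101,900 is $9,200 ≥ base, so the credit is $0. Apprenticeship Credit: $285,900 is at or below the $317,700 threshold, so the full $2,925 applies. total $0 + $2,925 = $2,925
Difference: |$7,100 − $2,925| = $4,175.

$4,175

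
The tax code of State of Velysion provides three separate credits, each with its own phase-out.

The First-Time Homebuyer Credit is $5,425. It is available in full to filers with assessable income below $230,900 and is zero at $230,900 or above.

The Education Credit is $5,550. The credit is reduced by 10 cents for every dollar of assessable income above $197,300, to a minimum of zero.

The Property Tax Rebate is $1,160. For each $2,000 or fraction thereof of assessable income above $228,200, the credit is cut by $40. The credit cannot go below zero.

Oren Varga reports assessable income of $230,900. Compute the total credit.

$3,270

First-Time Homebuyer Credit: $230,900 meets or exceeds the $230,900 cutoff, so the credit is $0.
Education Credit: 10% of the $33,600 excess over $197,300 is $3,360; credit = $5,550 − $3,360 = $2,190.
Property Tax Rebate: income exceeds $228,200 by $2,700, which is 2 full-or-partial $2,000 increments; reduction = 2 × $40 = $80, leaving $1,080.
Total: $0 + $2,190 + $1,080 = $3,270.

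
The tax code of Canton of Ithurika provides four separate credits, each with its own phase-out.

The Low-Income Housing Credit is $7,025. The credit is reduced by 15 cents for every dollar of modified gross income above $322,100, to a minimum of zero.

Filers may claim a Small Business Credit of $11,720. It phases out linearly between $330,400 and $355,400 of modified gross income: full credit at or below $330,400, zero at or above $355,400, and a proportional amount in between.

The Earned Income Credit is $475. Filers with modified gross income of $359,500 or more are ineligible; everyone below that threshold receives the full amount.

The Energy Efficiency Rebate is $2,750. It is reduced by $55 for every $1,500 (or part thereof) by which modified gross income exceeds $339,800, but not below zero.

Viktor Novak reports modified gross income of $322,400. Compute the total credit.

$21,925

Low-Income Housing Credit: 15% of the $300 excess over $322,100 is $45; credit = $7,025 − $45 = $6,980.
Small Business Credit: $322,400 is at or below the $330,400 threshold, so the full $11,720 applies.
Earned Income Credit: $322,400 is below the $359,500 cutoff, so the full $475 applies.
Energy Efficiency Rebate: $322,400 is at or below the $339,800 threshold, so the full $2,750 applies.
Total: $6,980 + $11,720 + $475 + $2,750 = $21,925.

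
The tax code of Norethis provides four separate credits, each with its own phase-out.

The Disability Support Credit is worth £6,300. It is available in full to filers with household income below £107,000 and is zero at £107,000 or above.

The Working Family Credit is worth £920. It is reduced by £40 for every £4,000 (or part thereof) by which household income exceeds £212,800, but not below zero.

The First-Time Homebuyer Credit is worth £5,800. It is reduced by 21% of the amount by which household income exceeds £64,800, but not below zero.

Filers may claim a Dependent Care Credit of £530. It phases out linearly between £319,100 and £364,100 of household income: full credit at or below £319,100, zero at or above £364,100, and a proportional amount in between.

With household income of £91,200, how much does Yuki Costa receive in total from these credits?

Disability Support Credit: £91,200 is below the £107,000 cutoff, so the full £6,300 applies.
Working Family Credit: £91,200 is at or below the £212,800 threshold, so the full £920 applies.
First-Time Homebuyer Credit: 21% of the £26,400 excess over £64,800 is £5,544; credit = £5,800 − £5,544 = £256.
Dependent Care Credit: £91,200 is at or below the £319,100 threshold, so the full £530 applies.
Total: £6,300 + £920 + £256 + £530 = £8,006.

£8,006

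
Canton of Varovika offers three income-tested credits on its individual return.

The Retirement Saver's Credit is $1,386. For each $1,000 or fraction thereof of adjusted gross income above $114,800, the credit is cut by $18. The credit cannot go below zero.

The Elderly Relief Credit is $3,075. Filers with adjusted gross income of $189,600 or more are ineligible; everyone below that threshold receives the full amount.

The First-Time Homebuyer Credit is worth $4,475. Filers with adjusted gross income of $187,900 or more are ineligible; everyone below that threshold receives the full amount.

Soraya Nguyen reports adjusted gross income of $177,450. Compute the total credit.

$7,802

Retirement Saver's Credit: income exceeds $114,800 by $62,650, which is 63 full-or-partial $1,000 increments; reduction = 63 × $18 = $1,134, leaving $252.
Elderly Relief Credit: $177,450 is below the $189,600 cutoff, so the full $3,075 applies.
First-Time Homebuyer Credit: $177,450 is below the $187,900 cutoff, so the full $4,475 applies.
Total: $252 + $3,075 + $4,475 = $7,802.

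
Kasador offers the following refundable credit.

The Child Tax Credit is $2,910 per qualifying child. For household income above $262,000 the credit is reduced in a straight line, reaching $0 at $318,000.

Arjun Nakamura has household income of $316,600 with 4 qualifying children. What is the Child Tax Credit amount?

Child Tax Credit: base = 4 × $2,910 = $11,640. $316,600 is $54,600 into a $56,000 phase-out range, leaving 1,400/56,000 of the credit: $11,640 × 1,400/56,000 = $291.

$291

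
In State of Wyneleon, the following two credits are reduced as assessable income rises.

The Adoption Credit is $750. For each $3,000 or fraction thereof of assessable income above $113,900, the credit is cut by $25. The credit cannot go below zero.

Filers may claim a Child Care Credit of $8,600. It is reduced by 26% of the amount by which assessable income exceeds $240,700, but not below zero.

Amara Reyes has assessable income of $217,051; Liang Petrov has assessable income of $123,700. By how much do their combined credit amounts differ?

$650

Amara ($217,051): Adoption Credit: income exceeds $113,900 by $103,151 → 35 increments × $25 = $875 ≥ base, so the credit is $0. Child Care Credit: $217,051 is at or below the $240,700 threshold, so the full $8,600 applies. total $0 + $8,600 = $8,600
Liang ($123,700): Adoption Credit: income exceeds $113,900 by $9,800, which is 4 full-or-partial $3,000 increments; reduction = 4 × $25 = $100, leaving $650. Child Care Credit: $123,700 is at or below the $240,700 threshold, so the full $8,600 applies. total $650 + $8,600 = $9,250
Difference: |$8,600 − $9,250| = $650.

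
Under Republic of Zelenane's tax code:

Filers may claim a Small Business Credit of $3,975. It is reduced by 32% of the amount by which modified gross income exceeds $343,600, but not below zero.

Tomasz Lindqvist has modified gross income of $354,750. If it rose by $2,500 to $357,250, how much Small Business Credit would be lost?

$407

At $354,750 — 32% of the $11,150 excess over $343,600 is $3,568; credit = $3,975 − $3,568 = $407.
At $357,250 — 32% of the $13,650 excess over $343,600 is $4,368 ≥ base, so the credit is $0.
Lost: $407 − $0 = $407.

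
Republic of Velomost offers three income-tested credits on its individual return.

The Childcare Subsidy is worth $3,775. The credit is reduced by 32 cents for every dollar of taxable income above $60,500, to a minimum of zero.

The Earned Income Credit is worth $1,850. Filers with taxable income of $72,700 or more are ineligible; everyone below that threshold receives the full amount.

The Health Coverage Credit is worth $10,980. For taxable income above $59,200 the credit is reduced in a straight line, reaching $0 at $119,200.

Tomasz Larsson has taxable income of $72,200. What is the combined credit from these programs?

$10,482

Childcare Subsidy: 32% of the $11,700 excess over $60,500 is $3,744; credit = $3,775 − $3,744 = $31.
Earned Income Credit: $72,200 is below the $72,700 cutoff, so the full $1,850 applies.
Health Coverage Credit: $72,200 is $13,000 into a $60,000 phase-out range, leaving 47,000/60,000 of the credit: $10,980 × 47,000/60,000 = $8,601.
Total: $31 + $1,850 + $8,601 = $10,482.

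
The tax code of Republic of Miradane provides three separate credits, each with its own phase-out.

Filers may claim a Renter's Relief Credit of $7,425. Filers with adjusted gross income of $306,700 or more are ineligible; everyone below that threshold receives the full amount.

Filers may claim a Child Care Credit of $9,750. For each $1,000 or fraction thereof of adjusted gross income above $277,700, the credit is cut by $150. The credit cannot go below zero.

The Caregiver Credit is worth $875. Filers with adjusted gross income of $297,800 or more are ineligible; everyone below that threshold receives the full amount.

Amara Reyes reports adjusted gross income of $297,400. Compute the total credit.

Renter's Relief Credit: $297,400 is below the $306,700 cutoff, so the full $7,425 applies.
Child Care Credit: income exceeds $277,700 by $19,700, which is 20 full-or-partial $1,000 increments; reduction = 20 × $150 = $3,000, leaving $6,750.
Caregiver Credit: $297,400 is below the $297,800 cutoff, so the full $875 applies.
Total: $7,425 + $6,750 + $875 = $15,050.

$15,050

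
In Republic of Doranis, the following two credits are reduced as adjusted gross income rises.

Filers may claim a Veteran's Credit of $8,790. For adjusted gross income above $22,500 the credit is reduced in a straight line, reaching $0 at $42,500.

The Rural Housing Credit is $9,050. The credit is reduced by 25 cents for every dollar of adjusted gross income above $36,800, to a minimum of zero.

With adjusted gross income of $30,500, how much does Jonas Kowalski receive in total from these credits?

Veteran's Credit: $30,500 is $8,000 into a $20,000 phase-out range, leaving 12,000/20,000 of the credit: $8,790 × 12,000/20,000 = $5,274.
Rural Housing Credit: $30,500 is at or below the $36,800 threshold, so the full $9,050 applies.
Total: $5,274 + $9,050 = $14,324.

$14,324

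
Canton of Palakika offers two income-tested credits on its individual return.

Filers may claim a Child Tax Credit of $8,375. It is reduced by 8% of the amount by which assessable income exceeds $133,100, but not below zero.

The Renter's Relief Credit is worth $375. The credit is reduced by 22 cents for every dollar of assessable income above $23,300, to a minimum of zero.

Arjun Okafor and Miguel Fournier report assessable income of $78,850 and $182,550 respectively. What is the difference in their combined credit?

$3,956

Arjun ($78,850): Child Tax Credit: $78,850 is at or below the $133,100 threshold, so the full $8,375 applies. Renter's Relief Credit: 22% of the $55,550 excess over $23,300 is $12,221 ≥ base, so the credit is $0. total $8,375 + $0 = $8,375
Miguel ($182,550): Child Tax Credit: 8% of the $49,450 excess over $133,100 is $3,956; credit = $8,375 − $3,956 = $4,419. Renter's Relief Credit: 22% of the $159,250 excess over $23,300 is $35,035 ≥ base, so the credit is $0. total $4,419 + $0 = $4,419
Difference: |$8,375 − $4,419| = $3,956.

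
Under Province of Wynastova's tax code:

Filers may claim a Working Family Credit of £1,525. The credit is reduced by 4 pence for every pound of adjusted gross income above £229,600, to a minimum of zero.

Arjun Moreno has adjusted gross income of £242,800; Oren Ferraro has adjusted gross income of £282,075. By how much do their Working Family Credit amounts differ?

Arjun (£242,800): Working Family Credit: 4% of the £13,200 excess over £229,600 is £528; credit = £1,525 − £528 = £997.
Oren (£282,075): Working Family Credit: 4% of the £52,475 excess over £229,600 is £2,099 ≥ base, so the credit is £0.
Difference: |£997 − £0| = £997.

£997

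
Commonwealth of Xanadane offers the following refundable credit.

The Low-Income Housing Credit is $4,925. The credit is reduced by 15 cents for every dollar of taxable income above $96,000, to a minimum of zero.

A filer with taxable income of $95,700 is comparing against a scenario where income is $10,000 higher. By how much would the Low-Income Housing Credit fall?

At $95,700 — $95,700 is at or below the $96,000 threshold, so the full $4,925 applies.
At $105,700 — 15% of the $9,700 excess over $96,000 is $1,455; credit = $4,925 − $1,455 = $3,470.
Lost: $4,925 − $3,470 = $1,455.

$1,455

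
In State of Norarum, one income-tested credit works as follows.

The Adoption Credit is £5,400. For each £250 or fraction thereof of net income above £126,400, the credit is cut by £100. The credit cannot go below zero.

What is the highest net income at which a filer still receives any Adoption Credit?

After 53 increments the reduction is 53 × £100 = £5,300, leaving £100; one more increment wipes it out. Increment 53 ends at excess 53 × £250 = £13,250, so the highest qualifying income is £126,400 + £13,250 = £139,650.

£139,650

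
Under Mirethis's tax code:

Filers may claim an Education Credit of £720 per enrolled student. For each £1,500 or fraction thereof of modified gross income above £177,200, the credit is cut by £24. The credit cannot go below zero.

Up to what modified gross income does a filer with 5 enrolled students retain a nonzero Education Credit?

£400,700

Full credit = 5 × £720 = £3,600.
After 149 increments the reduction is 149 × £24 = £3,576, leaving £24; one more increment wipes it out. Increment 149 ends at excess 149 × £1,500 = £223,500, so the highest qualifying income is £177,200 + £223,500 = £400,700.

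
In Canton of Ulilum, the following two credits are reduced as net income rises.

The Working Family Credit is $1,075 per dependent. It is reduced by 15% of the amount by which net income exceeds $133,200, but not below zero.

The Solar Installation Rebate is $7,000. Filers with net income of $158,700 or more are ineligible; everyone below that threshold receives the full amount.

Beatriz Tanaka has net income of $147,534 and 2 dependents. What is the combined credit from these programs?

$7,000

Working Family Credit: base = 2 × $1,075 = $2,150. 15% of the $14,334 excess over $133,200 is $2,150.10 ≥ base, so the credit is $0.
Solar Installation Rebate: $147,534 is below the $158,700 cutoff, so the full $7,000 applies.
Total: $0 + $7,000 = $7,000.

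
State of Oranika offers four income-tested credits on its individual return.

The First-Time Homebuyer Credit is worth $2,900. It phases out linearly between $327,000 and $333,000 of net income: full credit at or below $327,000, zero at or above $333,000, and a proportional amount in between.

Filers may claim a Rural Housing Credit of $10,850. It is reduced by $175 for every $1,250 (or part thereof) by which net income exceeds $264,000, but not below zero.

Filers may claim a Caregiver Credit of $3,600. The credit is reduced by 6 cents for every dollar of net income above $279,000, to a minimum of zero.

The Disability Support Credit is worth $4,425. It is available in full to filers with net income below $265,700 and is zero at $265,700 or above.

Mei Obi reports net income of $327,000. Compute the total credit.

$5,545

First-Time Homebuyer Credit: $327,000 is at or below the $327,000 threshold, so the full $2,900 applies.
Rural Housing Credit: income exceeds $264,000 by $63,000, which is 51 full-or-partial $1,250 increments; reduction = 51 × $175 = $8,925, leaving $1,925.
Caregiver Credit: 6% of the $48,000 excess over $279,000 is $2,880; credit = $3,600 − $2,880 = $720.
Disability Support Credit: $327,000 meets or exceeds the $265,700 cutoff, so the credit is $0.
Total: $2,900 + $1,925 + $720 + $0 = $5,545.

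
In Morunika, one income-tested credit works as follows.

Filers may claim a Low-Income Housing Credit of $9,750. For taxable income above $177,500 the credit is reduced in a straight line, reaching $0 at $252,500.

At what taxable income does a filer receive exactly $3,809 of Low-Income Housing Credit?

$3,809 is 3,809/9,750 of the full $9,750, so 5,941/9,750 of the $75,000 range has been used: income = $177,500 + $75,000 × 5,941/9,750 = $223,200.

$223,200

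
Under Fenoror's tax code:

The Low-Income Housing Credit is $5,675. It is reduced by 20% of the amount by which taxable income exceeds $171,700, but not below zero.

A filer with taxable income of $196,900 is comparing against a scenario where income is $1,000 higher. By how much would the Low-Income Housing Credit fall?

$200

At $196,900 — 20% of the $25,200 excess over $171,700 is $5,040; credit = $5,675 − $5,040 = $635.
At $197,900 — 20% of the $26,200 excess over $171,700 is $5,240; credit = $5,675 − $5,240 = $435.
Lost: $635 − $435 = $200.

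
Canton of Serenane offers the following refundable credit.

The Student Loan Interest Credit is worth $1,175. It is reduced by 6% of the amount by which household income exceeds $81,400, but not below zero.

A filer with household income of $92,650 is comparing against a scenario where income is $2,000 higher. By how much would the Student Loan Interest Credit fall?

At $92,650 — 6% of the $11,250 excess over $81,400 is $675; credit = $1,175 − $675 = $500.
At $94,650 — 6% of the $13,250 excess over $81,400 is $795; credit = $1,175 − $795 = $380.
Lost: $500 − $380 = $120.

$120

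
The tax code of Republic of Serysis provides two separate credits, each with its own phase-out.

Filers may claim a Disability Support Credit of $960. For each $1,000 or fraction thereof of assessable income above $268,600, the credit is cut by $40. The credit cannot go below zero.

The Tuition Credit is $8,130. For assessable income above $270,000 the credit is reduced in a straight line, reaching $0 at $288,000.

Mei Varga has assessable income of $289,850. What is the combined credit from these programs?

Disability Support Credit: income exceeds $268,600 by $21,250, which is 22 full-or-partial $1,000 increments; reduction = 22 × $40 = $880, leaving $80.
Tuition Credit: $289,850 is at or above $288,000, so the credit is $0.
Total: $80 + $0 = $80.

$80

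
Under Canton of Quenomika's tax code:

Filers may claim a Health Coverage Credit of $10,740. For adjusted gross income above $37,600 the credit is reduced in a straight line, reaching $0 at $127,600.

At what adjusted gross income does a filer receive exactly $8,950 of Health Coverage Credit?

$8,950 is 8,950/10,740 of the full $10,740, so 1,790/10,740 of the $90,000 range has been used: income = $37,600 + $90,000 × 1,790/10,740 = $52,600.

$52,600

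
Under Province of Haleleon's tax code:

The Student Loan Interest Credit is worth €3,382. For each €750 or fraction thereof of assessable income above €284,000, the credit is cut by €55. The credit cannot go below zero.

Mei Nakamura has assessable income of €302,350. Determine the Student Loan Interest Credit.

€2,007

Student Loan Interest Credit: income exceeds €284,000 by €18,350, which is 25 full-or-partial €750 increments; reduction = 25 × €55 = €1,375, leaving €2,007.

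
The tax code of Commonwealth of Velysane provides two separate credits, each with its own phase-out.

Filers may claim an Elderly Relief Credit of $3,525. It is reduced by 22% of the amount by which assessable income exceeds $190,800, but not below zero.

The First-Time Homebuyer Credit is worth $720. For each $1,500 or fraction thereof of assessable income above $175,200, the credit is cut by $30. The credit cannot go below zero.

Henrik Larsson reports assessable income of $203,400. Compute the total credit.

$903

Elderly Relief Credit: 22% of the $12,600 excess over $190,800 is $2,772; credit = $3,525 − $2,772 = $753.
First-Time Homebuyer Credit: income exceeds $175,200 by $28,200, which is 19 full-or-partial $1,500 increments; reduction = 19 × $30 = $570, leaving $150.
Total: $753 + $150 = $903.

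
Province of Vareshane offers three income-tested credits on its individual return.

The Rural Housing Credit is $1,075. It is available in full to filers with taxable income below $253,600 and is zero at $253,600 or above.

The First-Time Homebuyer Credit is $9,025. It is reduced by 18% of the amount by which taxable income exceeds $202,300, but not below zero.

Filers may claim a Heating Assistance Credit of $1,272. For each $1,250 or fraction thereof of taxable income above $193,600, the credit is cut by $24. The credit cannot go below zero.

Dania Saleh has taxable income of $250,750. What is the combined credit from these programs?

Rural Housing Credit: $250,750 is below the $253,600 cutoff, so the full $1,075 applies.
First-Time Homebuyer Credit: 18% of the $48,450 excess over $202,300 is $8,721; credit = $9,025 − $8,721 = $304.
Heating Assistance Credit: income exceeds $193,600 by $57,150, which is 46 full-or-partial $1,250 increments; reduction = 46 × $24 = $1,104, leaving $168.
Total: $1,075 + $304 + $168 = $1,547.

$1,547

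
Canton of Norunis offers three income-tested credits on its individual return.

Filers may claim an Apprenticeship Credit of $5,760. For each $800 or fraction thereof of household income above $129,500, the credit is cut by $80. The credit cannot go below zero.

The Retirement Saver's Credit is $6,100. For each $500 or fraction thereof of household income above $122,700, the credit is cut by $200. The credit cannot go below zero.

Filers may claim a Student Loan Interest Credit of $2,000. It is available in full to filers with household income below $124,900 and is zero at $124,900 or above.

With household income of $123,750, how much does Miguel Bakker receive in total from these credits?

Apprenticeship Credit: $123,750 is at or below the $129,500 threshold, so the full $5,760 applies.
Retirement Saver's Credit: income exceeds $122,700 by $1,050, which is 3 full-or-partial $500 increments; reduction = 3 × $200 = $600, leaving $5,500.
Student Loan Interest Credit: $123,750 is below the $124,900 cutoff, so the full $2,000 applies.
Total: $5,760 + $5,500 + $2,000 = $13,260.

$13,260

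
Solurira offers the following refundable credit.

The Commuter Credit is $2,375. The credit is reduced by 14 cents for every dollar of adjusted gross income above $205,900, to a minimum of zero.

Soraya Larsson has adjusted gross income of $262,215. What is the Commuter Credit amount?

Commuter Credit: 14% of the $56,315 excess over $205,900 is $7,884.10 ≥ base, so the credit is $0.

$0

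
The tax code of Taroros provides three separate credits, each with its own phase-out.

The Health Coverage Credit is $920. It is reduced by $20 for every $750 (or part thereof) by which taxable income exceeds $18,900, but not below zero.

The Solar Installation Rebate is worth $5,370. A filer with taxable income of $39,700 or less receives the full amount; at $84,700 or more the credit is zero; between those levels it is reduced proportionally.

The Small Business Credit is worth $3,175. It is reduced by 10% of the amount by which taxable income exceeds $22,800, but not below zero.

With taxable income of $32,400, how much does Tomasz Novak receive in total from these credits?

Health Coverage Credit: income exceeds $18,900 by $13,500, which is 18 full-or-partial $750 increments; reduction = 18 × $20 = $360, leaving $560.
Solar Installation Rebate: $32,400 is at or below the $39,700 threshold, so the full $5,370 applies.
Small Business Credit: 10% of the $9,600 excess over $22,800 is $960; credit = $3,175 − $960 = $2,215.
Total: $560 + $5,370 + $2,215 = $8,145.

$8,145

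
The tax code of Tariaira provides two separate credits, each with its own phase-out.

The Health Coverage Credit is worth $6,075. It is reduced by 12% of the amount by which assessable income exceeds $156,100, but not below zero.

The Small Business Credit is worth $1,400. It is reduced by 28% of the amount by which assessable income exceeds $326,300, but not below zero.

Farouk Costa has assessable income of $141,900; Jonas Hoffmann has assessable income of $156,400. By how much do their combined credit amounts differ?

$36

Farouk ($141,900): Health Coverage Credit: $141,900 is at or below the $156,100 threshold, so the full $6,075 applies. Small Business Credit: $141,900 is at or below the $326,300 threshold, so the full $1,400 applies. total $6,075 + $1,400 = $7,475
Jonas ($156,400): Health Coverage Credit: 12% of the $300 excess over $156,100 is $36; credit = $6,075 − $36 = $6,039. Small Business Credit: $156,400 is at or below the $326,300 threshold, so the full $1,400 applies. total $6,039 + $1,400 = $7,439
Difference: |$7,475 − $7,439| = $36.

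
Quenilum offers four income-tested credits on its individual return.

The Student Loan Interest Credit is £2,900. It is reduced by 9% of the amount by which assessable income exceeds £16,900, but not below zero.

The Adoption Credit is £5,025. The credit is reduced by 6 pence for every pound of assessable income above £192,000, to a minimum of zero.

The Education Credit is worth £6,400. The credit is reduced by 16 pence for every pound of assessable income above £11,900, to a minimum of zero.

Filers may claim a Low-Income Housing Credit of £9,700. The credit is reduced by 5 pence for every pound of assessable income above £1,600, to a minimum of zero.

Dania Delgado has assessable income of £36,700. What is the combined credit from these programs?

Student Loan Interest Credit: 9% of the £19,800 excess over £16,900 is £1,782; credit = £2,900 − £1,782 = £1,118.
Adoption Credit: £36,700 is at or below the £192,000 threshold, so the full £5,025 applies.
Education Credit: 16% of the £24,800 excess over £11,900 is £3,968; credit = £6,400 − £3,968 = £2,432.
Low-Income Housing Credit: 5% of the £35,100 excess over £1,600 is £1,755; credit = £9,700 − £1,755 = £7,945.
Total: £1,118 + £5,025 + £2,432 + £7,945 = £16,520.

£16,520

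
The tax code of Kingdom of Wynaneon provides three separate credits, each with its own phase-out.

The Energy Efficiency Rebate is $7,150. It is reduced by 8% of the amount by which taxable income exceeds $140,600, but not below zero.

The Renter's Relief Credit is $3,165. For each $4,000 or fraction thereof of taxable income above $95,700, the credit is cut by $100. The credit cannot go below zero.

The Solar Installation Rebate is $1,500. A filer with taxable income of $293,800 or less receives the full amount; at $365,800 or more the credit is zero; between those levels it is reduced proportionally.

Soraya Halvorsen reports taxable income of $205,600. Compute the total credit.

Energy Efficiency Rebate: 8% of the $65,000 excess over $140,600 is $5,200; credit = $7,150 − $5,200 = $1,950.
Renter's Relief Credit: income exceeds $95,700 by $109,900, which is 28 full-or-partial $4,000 increments; reduction = 28 × $100 = $2,800, leaving $365.
Solar Installation Rebate: $205,600 is at or below the $293,800 threshold, so the full $1,500 applies.
Total: $1,950 + $365 + $1,500 = $3,815.

$3,815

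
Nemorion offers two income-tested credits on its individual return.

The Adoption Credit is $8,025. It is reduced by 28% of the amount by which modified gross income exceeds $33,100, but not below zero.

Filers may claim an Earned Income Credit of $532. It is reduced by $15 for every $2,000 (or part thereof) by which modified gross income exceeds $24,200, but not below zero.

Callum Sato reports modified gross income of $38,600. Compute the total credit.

Adoption Credit: 28% of the $5,500 excess over $33,100 is $1,540; credit = $8,025 − $1,540 = $6,485.
Earned Income Credit: income exceeds $24,200 by $14,400, which is 8 full-or-partial $2,000 increments; reduction = 8 × $15 = $120, leaving $412.
Total: $6,485 + $412 = $6,897.

$6,897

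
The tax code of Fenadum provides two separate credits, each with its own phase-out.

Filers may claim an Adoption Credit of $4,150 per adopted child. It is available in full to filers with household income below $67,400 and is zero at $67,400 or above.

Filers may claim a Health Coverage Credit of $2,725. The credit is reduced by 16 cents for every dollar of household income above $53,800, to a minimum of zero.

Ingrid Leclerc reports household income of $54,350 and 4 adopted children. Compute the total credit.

Adoption Credit: base = 4 × $4,150 = $16,600. $54,350 is below the $67,400 cutoff, so the full $16,600 applies.
Health Coverage Credit: 16% of the $550 excess over $53,800 is $88; credit = $2,725 − $88 = $2,637.
Total: $16,600 + $2,637 = $19,237.

$19,237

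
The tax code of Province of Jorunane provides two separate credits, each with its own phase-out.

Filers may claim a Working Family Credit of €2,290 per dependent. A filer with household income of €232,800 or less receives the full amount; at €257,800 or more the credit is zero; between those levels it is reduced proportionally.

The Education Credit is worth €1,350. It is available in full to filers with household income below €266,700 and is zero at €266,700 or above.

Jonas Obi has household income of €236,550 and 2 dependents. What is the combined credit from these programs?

€5,243

Working Family Credit: base = 2 × €2,290 = €4,580. €236,550 is €3,750 into a €25,000 phase-out range, leaving 21,250/25,000 of the credit: €4,580 × 21,250/25,000 = €3,893.
Education Credit: €236,550 is below the €266,700 cutoff, so the full €1,350 applies.
Total: €3,893 + €1,350 = €5,243.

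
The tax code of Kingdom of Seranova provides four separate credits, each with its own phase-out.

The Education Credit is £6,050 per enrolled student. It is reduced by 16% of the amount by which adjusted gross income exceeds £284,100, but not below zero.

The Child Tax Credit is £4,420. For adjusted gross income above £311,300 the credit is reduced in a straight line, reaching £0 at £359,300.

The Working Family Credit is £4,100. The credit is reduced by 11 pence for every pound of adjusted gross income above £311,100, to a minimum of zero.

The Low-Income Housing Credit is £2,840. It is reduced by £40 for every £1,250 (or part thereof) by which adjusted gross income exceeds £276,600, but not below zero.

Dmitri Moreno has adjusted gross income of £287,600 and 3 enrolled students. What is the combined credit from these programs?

Education Credit: base = 3 × £6,050 = £18,150. 16% of the £3,500 excess over £284,100 is £560; credit = £18,150 − £560 = £17,590.
Child Tax Credit: £287,600 is at or below the £311,300 threshold, so the full £4,420 applies.
Working Family Credit: £287,600 is at or below the £311,100 threshold, so the full £4,100 applies.
Low-Income Housing Credit: income exceeds £276,600 by £11,000, which is 9 full-or-partial £1,250 increments; reduction = 9 × £40 = £360, leaving £2,480.
Total: £17,590 + £4,420 + £4,100 + £2,480 = £28,590.

£28,590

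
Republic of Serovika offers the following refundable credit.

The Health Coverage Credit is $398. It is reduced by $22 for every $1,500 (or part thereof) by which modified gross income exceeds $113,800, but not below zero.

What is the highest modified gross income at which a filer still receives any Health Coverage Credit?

After 18 increments the reduction is 18 × $22 = $396, leaving $2; one more increment wipes it out. Increment 18 ends at excess 18 × $1,500 = $27,000, so the highest qualifying income is $113,800 + $27,000 = $140,800.

$140,800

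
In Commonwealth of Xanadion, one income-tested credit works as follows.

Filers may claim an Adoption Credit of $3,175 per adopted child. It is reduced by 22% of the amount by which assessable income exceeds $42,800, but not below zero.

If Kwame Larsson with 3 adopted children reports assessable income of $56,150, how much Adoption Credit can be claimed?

$6,588

Adoption Credit: base = 3 × $3,175 = $9,525. 22% of the $13,350 excess over $42,800 is $2,937; credit = $9,525 − $2,937 = $6,588.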